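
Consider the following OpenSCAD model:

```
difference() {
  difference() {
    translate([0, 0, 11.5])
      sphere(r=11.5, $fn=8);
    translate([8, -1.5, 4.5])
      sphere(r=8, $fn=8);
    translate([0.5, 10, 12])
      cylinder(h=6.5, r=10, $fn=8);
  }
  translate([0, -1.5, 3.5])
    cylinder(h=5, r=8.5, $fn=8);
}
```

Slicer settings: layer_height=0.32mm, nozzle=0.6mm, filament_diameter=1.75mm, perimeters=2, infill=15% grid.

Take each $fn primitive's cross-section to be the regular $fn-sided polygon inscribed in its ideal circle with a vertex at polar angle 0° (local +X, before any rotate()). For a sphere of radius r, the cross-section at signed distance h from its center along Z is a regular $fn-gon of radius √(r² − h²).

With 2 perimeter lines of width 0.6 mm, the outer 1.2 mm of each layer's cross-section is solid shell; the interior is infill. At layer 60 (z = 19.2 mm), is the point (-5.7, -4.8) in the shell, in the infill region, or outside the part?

At z = 19.2 mm: the r=11.5 sphere slices to a regular 8-gon of circumradius 8.542 (√(r²−h²) with h=7.7 from center); the sphere at (8, -1.5) is absent (|z−center|=14.700 > r=8); the cylinder at (0.5, 10) is not intersected at this z (z outside [12, 18.5]); Subtracting the remaining from the first: none of the subtracted shapes is present at this height, so the r=11.5 sphere is unchanged — 1 connected region; the cylinder at (0, -1.5) is not intersected at this z (z outside [3.5, 8.5]); Subtracting the remaining from the first: none of the subtracted shapes is present at this height, so that combined region is unchanged — 1 connected region. Overall, the cross-section is a single solid region. The nearest boundary edge runs (-8.54, 0.00)→(-6.04, -6.04); distance from the point to it = 0.79 mm. The point is inside the cross-section, 0.79 mm from the nearest boundary — within the 1.2 mm shell band (2 × 0.6).

shell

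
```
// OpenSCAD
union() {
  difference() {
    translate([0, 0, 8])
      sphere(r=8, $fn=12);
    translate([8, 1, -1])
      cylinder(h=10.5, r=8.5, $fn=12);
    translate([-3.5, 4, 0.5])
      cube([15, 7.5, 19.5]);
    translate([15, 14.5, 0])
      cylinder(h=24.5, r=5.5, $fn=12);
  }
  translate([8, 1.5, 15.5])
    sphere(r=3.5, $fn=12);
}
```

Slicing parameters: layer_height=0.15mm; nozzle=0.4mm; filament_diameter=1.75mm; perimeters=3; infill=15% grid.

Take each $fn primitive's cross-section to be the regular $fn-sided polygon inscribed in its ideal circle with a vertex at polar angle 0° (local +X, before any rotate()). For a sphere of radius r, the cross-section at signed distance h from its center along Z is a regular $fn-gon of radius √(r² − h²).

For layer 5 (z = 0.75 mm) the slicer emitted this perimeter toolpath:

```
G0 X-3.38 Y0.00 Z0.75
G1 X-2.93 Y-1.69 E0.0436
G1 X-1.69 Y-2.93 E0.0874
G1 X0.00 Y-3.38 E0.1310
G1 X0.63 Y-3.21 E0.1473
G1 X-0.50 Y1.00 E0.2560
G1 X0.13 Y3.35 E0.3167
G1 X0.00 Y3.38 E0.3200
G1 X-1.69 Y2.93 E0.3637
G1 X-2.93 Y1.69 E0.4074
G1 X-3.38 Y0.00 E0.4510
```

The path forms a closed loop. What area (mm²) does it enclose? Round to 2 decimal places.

Apply the shoelace formula to the sequence of (X, Y) vertices; enclosed area = 17.05 mm².

17.05 mm²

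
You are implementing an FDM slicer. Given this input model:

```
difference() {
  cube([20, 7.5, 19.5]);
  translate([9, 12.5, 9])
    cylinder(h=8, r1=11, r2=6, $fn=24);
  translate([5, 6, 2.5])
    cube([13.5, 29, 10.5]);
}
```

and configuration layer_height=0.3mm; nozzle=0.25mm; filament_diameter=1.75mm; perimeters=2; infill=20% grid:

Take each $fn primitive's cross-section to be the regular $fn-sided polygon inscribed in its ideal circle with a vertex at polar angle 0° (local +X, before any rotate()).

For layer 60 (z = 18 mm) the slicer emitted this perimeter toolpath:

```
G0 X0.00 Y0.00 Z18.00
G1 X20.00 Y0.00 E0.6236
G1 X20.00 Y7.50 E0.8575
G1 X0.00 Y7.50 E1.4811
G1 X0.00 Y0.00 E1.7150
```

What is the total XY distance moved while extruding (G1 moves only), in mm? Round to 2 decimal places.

55.00 mm

Sum the Euclidean lengths of each G1 segment: total = 55.00 mm.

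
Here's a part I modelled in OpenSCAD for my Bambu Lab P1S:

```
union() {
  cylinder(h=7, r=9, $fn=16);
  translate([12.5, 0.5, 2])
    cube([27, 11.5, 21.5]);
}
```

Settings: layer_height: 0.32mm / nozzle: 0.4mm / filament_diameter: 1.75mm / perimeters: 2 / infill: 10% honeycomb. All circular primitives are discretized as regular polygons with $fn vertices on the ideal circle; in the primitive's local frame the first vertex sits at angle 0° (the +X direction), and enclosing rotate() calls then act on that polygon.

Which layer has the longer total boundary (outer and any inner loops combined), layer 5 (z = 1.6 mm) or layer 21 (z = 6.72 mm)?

layer 21 (z = 6.72 mm)

Layer 5 (z = 1.6): the r=9 cylinder contributes a regular 16-gon of circumradius 9 (perimeter = 2·16·9.000·sin(180°/16) = 56.19 mm); the cube at (12.5, 0.5) is absent (z outside [2, 23.5]); Combining (union): only the r=9 cylinder is present, so the union is just that shape — boundary = 56.19 mm. So its perimeter = 56.19 mm. Layer 21 (z = 6.72): the r=9 cylinder contributes a regular 16-gon of circumradius 9 (perimeter = 2·16·9.000·sin(180°/16) = 56.19 mm); the 27×11.5 cube at (12.5, 0.5) contributes its full rectangle (perimeter 77.00 mm); Merging all regions: the 2 present regions are separate (no shared area or edge), so areas and boundary lengths simply add and each stays a separate island — boundary = 133.19 mm. So its perimeter = 133.19 mm. Layer 21 is larger (133.19 vs 56.19 mm).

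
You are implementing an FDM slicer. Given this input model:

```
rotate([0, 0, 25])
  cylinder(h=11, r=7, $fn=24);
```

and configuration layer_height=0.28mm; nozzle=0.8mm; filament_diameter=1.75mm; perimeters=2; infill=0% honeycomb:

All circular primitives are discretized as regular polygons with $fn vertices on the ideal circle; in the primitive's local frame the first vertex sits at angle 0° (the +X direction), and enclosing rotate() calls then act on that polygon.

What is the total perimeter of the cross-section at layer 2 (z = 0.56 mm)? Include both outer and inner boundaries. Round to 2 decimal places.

43.86 mm

At z = 0.56 mm: the cylinder: section is a regular 24-gon, circumradius r=7 (perimeter = 2·24·7.000·sin(180°/24) = 43.86 mm); (whole slice rotated 25° about Z — lengths, areas and connectivity unchanged). Overall, the cross-section is a single solid region. Total boundary length (outer) = 43.86 mm.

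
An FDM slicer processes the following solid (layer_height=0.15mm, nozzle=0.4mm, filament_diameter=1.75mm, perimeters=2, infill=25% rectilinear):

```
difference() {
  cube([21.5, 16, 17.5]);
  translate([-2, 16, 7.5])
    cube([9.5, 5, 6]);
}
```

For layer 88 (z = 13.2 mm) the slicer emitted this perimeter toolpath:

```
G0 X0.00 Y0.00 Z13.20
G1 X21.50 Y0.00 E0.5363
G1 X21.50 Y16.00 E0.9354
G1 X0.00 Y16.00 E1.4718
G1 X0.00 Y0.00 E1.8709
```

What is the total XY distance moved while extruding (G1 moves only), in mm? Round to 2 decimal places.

75.00 mm

Sum the Euclidean lengths of each G1 segment: total = 75.00 mm.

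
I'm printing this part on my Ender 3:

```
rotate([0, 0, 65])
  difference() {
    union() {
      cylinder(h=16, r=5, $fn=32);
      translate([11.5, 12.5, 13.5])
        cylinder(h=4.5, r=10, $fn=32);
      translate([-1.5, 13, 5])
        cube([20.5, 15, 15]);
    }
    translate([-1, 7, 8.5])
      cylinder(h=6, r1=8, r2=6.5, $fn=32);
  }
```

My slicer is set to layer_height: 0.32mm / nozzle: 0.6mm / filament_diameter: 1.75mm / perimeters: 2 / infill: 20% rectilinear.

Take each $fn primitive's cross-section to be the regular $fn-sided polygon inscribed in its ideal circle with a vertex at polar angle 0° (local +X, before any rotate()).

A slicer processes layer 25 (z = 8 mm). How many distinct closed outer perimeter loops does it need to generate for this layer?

2

At z = 8 mm: the cylinder: section is a regular 32-gon, circumradius r=5; the cylinder at (11.5, 12.5) does not reach this height (z outside [13.5, 18]); the cube at (-1.5, 13) (footprint 20.5×15) is included at this height; Combining (union): the 2 present regions are separate (no shared area or edge), so areas and boundary lengths simply add and each stays a separate island — 2 connected regions; the cone at (-1, 7) is not intersected at this z (z outside [8.5, 14.5]); After the difference (first − rest): none of the subtracted shapes is present at this height, so the result so far is unchanged — 2 connected regions; (rotated 65° about Z; rotation is an isometry so areas/perimeters/island counts are preserved). The result has 2 disconnected regions.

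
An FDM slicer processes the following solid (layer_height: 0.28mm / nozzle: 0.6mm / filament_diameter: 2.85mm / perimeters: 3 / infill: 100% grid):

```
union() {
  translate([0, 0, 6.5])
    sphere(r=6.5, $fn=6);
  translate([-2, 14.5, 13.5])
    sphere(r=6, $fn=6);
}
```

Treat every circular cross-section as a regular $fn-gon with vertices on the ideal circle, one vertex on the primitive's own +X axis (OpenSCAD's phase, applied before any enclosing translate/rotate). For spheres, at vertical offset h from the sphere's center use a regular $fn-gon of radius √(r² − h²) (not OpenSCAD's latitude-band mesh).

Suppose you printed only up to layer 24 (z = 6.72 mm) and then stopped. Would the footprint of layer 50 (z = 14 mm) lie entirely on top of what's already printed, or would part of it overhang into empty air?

part overhangs

Compare the two slices. At z = 6.72: the sphere: section is a regular 6-gon, circumradius = √(r²−h²) = √(6.5²−0.22²) = 6.496 (area = (6/2)·6.496²·sin(360°/6) = 109.64 mm²); the sphere at (-2, 14.5) is not intersected at this z (|z−center|=6.780 > r=6); Taking the union: only the r=6.5 sphere is present, so the union is just that shape — area = 109.64 mm². At z = 14: the sphere does not reach this height (|z−center|=7.500 > r=6.5); the r=6 sphere at (-2, 14.5) slices to a regular 6-gon of circumradius 5.979 (√(r²−h²) with h=0.5 from center) (area = (6/2)·5.979²·sin(360°/6) = 92.88 mm²); Taking the union: only the r=6 sphere at (-2, 14.5) is present, so the union is just that shape — area = 92.88 mm². Checking containment: at z = 14 the cross-section extends beyond the z = 6.72 cross-section by about 92.88 mm².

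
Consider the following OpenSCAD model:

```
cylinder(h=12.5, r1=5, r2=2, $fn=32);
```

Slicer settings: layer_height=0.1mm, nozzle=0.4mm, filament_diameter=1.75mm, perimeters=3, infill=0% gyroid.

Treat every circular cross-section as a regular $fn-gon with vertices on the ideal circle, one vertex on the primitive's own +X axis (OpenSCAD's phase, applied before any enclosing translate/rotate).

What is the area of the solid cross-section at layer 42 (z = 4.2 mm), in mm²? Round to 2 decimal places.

At z = 4.2 mm: the cone contributes a regular 32-gon of circumradius 3.992 (interpolated between r1=5 and r2=2 at t=0.336) (area = (32/2)·3.992²·sin(360°/32) = 49.74 mm²). Overall, the cross-section is a single solid region. Net area = 49.74 mm².

49.74 mm²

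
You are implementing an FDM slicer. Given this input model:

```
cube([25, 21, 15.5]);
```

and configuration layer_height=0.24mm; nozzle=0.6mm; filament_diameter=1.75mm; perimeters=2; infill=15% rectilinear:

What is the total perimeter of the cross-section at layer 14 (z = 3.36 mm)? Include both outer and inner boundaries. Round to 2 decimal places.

92.00 mm

At z = 3.36 mm: the cube (footprint 25×21) is included at this height (perimeter 92.00 mm). Overall, the cross-section is a single solid region. Total boundary length (outer) = 92.00 mm.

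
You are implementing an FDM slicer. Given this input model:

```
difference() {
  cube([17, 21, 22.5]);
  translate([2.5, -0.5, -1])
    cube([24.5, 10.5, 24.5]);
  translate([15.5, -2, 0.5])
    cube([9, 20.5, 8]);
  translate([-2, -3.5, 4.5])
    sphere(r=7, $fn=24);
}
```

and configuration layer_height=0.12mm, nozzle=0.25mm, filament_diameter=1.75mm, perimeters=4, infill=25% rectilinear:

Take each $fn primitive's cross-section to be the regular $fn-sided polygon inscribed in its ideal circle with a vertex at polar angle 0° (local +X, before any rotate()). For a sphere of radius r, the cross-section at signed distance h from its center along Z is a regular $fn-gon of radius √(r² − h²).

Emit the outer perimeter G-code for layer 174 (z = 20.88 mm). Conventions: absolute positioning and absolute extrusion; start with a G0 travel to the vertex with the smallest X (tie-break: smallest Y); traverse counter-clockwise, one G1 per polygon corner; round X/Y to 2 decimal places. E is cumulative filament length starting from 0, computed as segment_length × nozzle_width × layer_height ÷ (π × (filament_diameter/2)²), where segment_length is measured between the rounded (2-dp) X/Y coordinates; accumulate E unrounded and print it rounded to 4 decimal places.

G0 X0.00 Y0.00 Z20.88
G1 X2.50 Y0.00 E0.0312
G1 X2.50 Y10.00 E0.1559
G1 X17.00 Y10.00 E0.3368
G1 X17.00 Y21.00 E0.4740
G1 X0.00 Y21.00 E0.6860
G1 X0.00 Y0.00 E0.9479

At z = 20.88 mm: the 17×21 cube contributes its full rectangle; the 24.5×10.5 cube at (2.5, -0.5) contributes its full rectangle; the cube at (15.5, -2) is not intersected at this z (z outside [0.5, 8.5]); the sphere at (-2, -3.5) is absent (|z−center|=16.380 > r=7); Taking the first minus the rest: starting from the 17×21 cube, the 24.5×10.5 cube at (2.5, -0.5) partially overlaps it — only the 145.00 mm² overlap (of its 257.25 mm²) is removed, clipping the outline — 1 connected region. The outline is a single polygon with 6 vertices. Extrusion per mm of travel: 0.25 × 0.12 / (π × 0.875²) = 0.012473. Accumulating E over each segment gives final E = 0.9479.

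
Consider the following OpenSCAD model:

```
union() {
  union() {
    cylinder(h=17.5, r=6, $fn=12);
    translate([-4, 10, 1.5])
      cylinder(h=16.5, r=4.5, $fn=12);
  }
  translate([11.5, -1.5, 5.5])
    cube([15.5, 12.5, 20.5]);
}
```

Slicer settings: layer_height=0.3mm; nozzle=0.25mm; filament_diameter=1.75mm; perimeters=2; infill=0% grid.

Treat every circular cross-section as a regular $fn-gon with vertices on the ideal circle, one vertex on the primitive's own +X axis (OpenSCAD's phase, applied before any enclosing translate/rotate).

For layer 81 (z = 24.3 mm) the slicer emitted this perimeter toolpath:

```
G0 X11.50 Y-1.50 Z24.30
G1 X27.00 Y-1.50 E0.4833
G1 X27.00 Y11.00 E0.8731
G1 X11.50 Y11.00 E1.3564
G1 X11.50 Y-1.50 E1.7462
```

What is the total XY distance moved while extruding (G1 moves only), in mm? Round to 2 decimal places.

Sum the Euclidean lengths of each G1 segment: total = 56.00 mm.

56.00 mm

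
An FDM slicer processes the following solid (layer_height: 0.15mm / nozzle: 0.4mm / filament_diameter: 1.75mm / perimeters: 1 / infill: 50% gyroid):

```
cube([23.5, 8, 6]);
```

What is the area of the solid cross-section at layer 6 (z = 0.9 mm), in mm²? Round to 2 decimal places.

At z = 0.9 mm: the cube (footprint 23.5×8) is included at this height (area 188.00 mm²). Overall, the cross-section is a single solid region. Net area = 188.00 mm².

188.00 mm²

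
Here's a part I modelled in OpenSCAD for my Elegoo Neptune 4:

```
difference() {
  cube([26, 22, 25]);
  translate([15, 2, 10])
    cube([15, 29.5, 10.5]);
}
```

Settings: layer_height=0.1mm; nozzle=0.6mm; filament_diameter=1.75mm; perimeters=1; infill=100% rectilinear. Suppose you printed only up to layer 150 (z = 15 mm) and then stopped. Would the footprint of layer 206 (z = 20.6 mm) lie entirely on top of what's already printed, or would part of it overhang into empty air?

part overhangs

Compare the two slices. At z = 15: the cube (footprint 26×22) is included at this height (area 572.00 mm²); the cube at (15, 2) is present — its section is the full 15×29.5 rectangle (area 442.50 mm²); After the difference (first − rest): starting from the 26×22 cube (572.00 mm²), the 15×29.5 cube at (15, 2) partially overlaps it — only the 220.00 mm² overlap (of its 442.50 mm²) is removed, clipping the outline — area = 352.00 mm². At z = 20.6: the cube is present — its section is the full 26×22 rectangle (area 572.00 mm²); the cube at (15, 2) does not reach this height (z outside [10, 20.5]); Taking the first minus the rest: none of the subtracted shapes is present at this height, so the 26×22 cube is unchanged — area = 572.00 mm². Checking containment: at z = 20.6 the cross-section extends beyond the z = 15 cross-section by about 220.00 mm².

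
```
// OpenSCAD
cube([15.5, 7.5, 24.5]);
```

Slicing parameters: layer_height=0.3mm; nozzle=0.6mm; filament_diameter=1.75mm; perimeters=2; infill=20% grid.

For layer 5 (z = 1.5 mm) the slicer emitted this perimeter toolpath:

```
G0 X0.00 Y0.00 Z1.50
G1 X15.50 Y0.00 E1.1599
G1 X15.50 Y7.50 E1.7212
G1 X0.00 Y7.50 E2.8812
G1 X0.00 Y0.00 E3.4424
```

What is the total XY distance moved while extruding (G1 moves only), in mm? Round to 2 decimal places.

46.00 mm

Sum the Euclidean lengths of each G1 segment: total = 46.00 mm.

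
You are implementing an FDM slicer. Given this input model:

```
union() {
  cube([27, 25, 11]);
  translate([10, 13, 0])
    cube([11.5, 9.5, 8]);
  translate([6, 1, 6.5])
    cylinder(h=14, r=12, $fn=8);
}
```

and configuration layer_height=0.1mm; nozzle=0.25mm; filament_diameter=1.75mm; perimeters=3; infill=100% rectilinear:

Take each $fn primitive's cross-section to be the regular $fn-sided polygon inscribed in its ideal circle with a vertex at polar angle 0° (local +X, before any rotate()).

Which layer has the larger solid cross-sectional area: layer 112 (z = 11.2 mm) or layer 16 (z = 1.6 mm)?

layer 16 (z = 1.6 mm)

Layer 112 (z = 11.2): the cube is absent (z outside [0, 11]); the cube at (10, 13) does not reach this height (z outside [0, 8]); the r=12 cylinder at (6, 1) gives a regular 8-gon of circumradius 12 (constant along its height) (area = (8/2)·12.000²·sin(360°/8) = 407.29 mm²); Taking the union: only the r=12 cylinder at (6, 1) is present, so the union is just that shape — area = 407.29 mm². So its area = 407.29 mm². Layer 16 (z = 1.6): the cube is present — its section is the full 27×25 rectangle (area 675.00 mm²); the cube at (10, 13) (footprint 11.5×9.5) is included at this height (area 109.25 mm²); the cylinder at (6, 1) is absent (z outside [6.5, 20.5]); Merging all regions: the 11.5×9.5 cube at (10, 13) lies entirely inside the 27×25 cube, so the union is just the 27×25 cube — area = 675.00 mm². So its area = 675.00 mm². Layer 16 is larger (675.00 vs 407.29 mm²).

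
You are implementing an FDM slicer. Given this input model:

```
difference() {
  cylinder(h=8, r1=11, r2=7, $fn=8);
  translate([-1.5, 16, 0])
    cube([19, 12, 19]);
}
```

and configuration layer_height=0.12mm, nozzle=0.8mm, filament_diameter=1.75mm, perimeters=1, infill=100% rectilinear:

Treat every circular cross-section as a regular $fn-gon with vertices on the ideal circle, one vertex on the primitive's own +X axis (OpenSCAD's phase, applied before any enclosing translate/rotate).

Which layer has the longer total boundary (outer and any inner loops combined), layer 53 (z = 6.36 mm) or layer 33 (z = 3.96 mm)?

layer 33 (z = 3.96 mm)

Layer 53 (z = 6.36): the cone contributes a regular 8-gon of circumradius 7.820 (interpolated between r1=11 and r2=7 at t=0.795) (perimeter = 2·8·7.820·sin(180°/8) = 47.88 mm); the cube at (-1.5, 16) is present — its section is the full 19×12 rectangle (perimeter 62.00 mm); Subtracting the remaining from the first: starting from the cone, the 19×12 cube at (-1.5, 16) misses the remaining region (no effect) — boundary = 47.88 mm. So its perimeter = 47.88 mm. Layer 33 (z = 3.96): the cone: at t=0.495 of its height the radius interpolates to r₁+(r₂−r₁)t = 9.020, giving a regular 8-gon of that circumradius (perimeter = 2·8·9.020·sin(180°/8) = 55.23 mm); the 19×12 cube at (-1.5, 16) contributes its full rectangle (perimeter 62.00 mm); Subtracting the remaining from the first: starting from the cone, the 19×12 cube at (-1.5, 16) misses the remaining region (no effect) — boundary = 55.23 mm. So its perimeter = 55.23 mm. Layer 33 is larger (55.23 vs 47.88 mm).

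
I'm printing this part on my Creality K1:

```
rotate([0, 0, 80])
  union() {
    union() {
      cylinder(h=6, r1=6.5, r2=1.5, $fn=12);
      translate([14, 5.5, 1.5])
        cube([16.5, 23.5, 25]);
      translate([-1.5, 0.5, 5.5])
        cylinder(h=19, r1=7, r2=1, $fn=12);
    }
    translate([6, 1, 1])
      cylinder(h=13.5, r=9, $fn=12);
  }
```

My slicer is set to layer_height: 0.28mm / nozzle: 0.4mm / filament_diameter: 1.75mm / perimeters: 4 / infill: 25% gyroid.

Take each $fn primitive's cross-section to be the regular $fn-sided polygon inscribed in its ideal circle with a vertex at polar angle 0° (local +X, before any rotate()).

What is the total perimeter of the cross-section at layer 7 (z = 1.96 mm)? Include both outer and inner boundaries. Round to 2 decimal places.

At z = 1.96 mm: the cone: at t=0.327 of its height the radius interpolates to r₁+(r₂−r₁)t = 4.867, giving a regular 12-gon of that circumradius (perimeter = 2·12·4.867·sin(180°/12) = 30.23 mm); the 16.5×23.5 cube at (14, 5.5) contributes its full rectangle (perimeter 80.00 mm); the cone at (-1.5, 0.5) is absent (z outside [5.5, 24.5]); Merging all regions: the 2 present regions are separate (no shared area or edge), so areas and boundary lengths simply add and each stays a separate island — boundary = 110.23 mm; the cylinder at (6, 1): section is a regular 12-gon, circumradius r=9 (perimeter = 2·12·9.000·sin(180°/12) = 55.90 mm); Merging all regions: the regions partially overlap (shared area 56.84 mm²), so the edge portions inside another operand are dropped and the merged outline is re-measured after clipping — boundary = 138.44 mm; (rotated 80° about Z; rotation is an isometry so areas/perimeters/island counts are preserved). Overall, the cross-section has 2 separate islands. Total boundary length (outer) = 138.44 mm.

138.44 mm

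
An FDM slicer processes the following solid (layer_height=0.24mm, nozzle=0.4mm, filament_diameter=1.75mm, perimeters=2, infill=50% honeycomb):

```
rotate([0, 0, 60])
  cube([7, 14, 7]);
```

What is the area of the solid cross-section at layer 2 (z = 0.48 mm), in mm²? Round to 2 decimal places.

98.00 mm²

At z = 0.48 mm: the cube is present — its section is the full 7×14 rectangle (area 98.00 mm²); (rotated 60° about Z; rotation is an isometry so areas/perimeters/island counts are preserved). Overall, the cross-section is a single solid region. Net area = 98.00 mm².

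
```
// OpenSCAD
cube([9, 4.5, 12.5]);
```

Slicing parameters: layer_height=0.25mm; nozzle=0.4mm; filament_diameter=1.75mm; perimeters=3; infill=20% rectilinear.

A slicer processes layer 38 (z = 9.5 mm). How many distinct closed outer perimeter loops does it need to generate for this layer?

At z = 9.5 mm: the 9×4.5 cube contributes its full rectangle. The result has 1 disconnected region.

1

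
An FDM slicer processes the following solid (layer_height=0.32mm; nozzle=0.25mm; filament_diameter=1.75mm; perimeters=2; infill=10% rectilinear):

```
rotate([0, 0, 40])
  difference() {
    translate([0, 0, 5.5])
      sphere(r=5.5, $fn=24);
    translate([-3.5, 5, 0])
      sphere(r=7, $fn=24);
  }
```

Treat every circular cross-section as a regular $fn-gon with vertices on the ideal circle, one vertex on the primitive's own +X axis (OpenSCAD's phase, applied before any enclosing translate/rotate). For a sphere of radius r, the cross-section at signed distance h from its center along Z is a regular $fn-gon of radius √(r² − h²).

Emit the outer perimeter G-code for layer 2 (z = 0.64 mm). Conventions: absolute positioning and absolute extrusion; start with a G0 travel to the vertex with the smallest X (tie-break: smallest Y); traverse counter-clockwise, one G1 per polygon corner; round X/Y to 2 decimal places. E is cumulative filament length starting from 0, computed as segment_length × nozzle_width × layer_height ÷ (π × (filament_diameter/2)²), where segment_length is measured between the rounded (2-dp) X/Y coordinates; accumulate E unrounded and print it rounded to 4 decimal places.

G0 X-0.30 Y-2.55 Z0.64
G1 X-0.22 Y-2.57 E0.0027
G1 X0.45 Y-2.54 E0.0250
G1 X1.09 Y-2.33 E0.0475
G1 X1.66 Y-1.97 E0.0699
G1 X2.11 Y-1.48 E0.0920
G1 X2.42 Y-0.88 E0.1145
G1 X2.57 Y-0.22 E0.1370
G1 X2.54 Y0.45 E0.1593
G1 X2.33 Y1.09 E0.1817
G1 X1.97 Y1.66 E0.2041
G1 X1.48 Y2.11 E0.2262
G1 X0.99 Y2.36 E0.2445
G1 X1.05 Y0.97 E0.2908
G1 X0.66 Y-0.80 E0.3511
G1 X-0.19 Y-2.42 E0.4119
G1 X-0.30 Y-2.55 E0.4176

At z = 0.64 mm: the r=5.5 sphere contributes a regular 24-gon of circumradius √(5.5²−4.86²) = 2.575; the r=7 sphere at (-3.5, 5) slices to a regular 24-gon of circumradius 6.971 (√(r²−h²) with h=0.64 from center); Taking the first minus the rest: starting from the r=5.5 sphere, the r=7 sphere at (-3.5, 5) partially overlaps it — only the 13.70 mm² overlap (of its 150.91 mm²) is removed, clipping the outline — 1 connected region; (rotated 40° about Z; rotation is an isometry so areas/perimeters/island counts are preserved). The outline is a single polygon with 16 vertices. Extrusion per mm of travel: 0.25 × 0.32 / (π × 0.875²) = 0.033260. Accumulating E over each segment gives final E = 0.4176.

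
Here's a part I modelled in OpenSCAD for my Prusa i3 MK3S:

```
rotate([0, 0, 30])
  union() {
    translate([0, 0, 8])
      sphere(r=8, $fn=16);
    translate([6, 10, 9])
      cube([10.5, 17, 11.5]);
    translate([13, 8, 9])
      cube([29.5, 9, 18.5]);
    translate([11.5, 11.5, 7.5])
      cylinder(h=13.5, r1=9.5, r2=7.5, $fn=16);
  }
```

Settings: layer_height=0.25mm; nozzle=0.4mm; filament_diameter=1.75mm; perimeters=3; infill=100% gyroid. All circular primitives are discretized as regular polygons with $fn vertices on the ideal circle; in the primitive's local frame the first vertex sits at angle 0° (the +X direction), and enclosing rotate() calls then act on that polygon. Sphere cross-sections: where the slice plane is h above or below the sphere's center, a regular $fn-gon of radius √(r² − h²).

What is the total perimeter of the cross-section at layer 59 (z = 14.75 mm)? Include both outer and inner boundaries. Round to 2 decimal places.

At z = 14.75 mm: the r=8 sphere contributes a regular 16-gon of circumradius √(8²−6.75²) = 4.294 (perimeter = 2·16·4.294·sin(180°/16) = 26.81 mm); the cube at (6, 10) is present — its section is the full 10.5×17 rectangle (perimeter 55.00 mm); the 29.5×9 cube at (13, 8) contributes its full rectangle (perimeter 77.00 mm); the cone at (11.5, 11.5): at t=0.537 of its height the radius interpolates to r₁+(r₂−r₁)t = 8.426, giving a regular 16-gon of that circumradius (perimeter = 2·16·8.426·sin(180°/16) = 52.60 mm); Combining (union): the regions partially overlap (shared area 153.65 mm²), so the edge portions inside another operand are dropped and the merged outline is re-measured after clipping — boundary = 144.09 mm; (rotated 30° about Z; rotation is an isometry so areas/perimeters/island counts are preserved). Overall, the cross-section has 2 separate islands. Total boundary length (outer) = 144.09 mm.

144.09 mm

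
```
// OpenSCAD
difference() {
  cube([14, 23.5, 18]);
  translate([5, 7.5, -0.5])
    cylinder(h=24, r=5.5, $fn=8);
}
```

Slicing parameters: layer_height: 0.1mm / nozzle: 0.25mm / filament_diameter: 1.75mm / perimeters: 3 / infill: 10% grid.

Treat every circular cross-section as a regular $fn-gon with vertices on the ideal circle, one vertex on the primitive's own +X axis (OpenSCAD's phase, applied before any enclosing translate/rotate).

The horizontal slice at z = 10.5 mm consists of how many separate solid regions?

At z = 10.5 mm: the cube (footprint 14×23.5) is included at this height; the cylinder at (5, 7.5): section is a regular 8-gon, circumradius r=5.5; After the difference (first − rest): starting from the 14×23.5 cube, the r=5.5 cylinder at (5, 7.5) partially overlaps it — only the 84.96 mm² overlap (of its 85.56 mm²) is removed, clipping the outline — 1 connected region. The result has 1 disconnected region.

1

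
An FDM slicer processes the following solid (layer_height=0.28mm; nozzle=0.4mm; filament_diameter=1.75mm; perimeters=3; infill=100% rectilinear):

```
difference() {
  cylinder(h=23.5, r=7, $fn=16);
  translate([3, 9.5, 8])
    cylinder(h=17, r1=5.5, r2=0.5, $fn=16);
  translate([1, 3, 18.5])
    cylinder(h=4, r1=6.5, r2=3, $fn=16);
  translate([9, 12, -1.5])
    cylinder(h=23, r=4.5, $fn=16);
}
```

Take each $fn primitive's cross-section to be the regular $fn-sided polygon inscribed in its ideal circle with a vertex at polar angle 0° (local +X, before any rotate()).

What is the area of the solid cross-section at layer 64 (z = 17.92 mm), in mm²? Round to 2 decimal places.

At z = 17.92 mm: the cylinder: section is a regular 16-gon, circumradius r=7 (area = (16/2)·7.000²·sin(360°/16) = 150.01 mm²); the cone at (3, 9.5) contributes a regular 16-gon of circumradius 2.582 (interpolated between r1=5.5 and r2=0.5 at t=0.584) (area = (16/2)·2.582²·sin(360°/16) = 20.42 mm²); the cone at (1, 3) is absent (z outside [18.5, 22.5]); the cylinder at (9, 12): section is a regular 16-gon, circumradius r=4.5 (area = (16/2)·4.500²·sin(360°/16) = 61.99 mm²); Subtracting the remaining from the first: starting from the r=7 cylinder (150.01 mm²), the cone at (3, 9.5) misses the remaining region (no effect); the r=4.5 cylinder at (9, 12) misses the remaining region (no effect) — area = 150.01 mm². Overall, the cross-section is a single solid region. Net area = 150.01 mm².

150.01 mm²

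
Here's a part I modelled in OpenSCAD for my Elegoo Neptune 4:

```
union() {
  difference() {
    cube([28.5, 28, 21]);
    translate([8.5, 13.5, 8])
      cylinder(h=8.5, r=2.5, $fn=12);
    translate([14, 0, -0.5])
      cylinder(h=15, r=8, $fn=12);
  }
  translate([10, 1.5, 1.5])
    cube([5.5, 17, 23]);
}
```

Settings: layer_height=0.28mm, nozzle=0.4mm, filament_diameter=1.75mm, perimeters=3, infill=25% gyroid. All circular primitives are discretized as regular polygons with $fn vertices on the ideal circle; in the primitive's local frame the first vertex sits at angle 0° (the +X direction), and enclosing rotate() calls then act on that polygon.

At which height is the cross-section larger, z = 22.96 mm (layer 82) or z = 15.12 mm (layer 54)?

layer 54 (z = 15.12 mm)

Layer 82 (z = 22.96): the cube is absent (z outside [0, 21]); the cylinder at (8.5, 13.5) is absent (z outside [8, 16.5]); the cylinder at (14, 0) is not intersected at this z (z outside [-0.5, 14.5]); Subtracting the remaining from the first: the first operand is absent here, so nothing remains; the 5.5×17 cube at (10, 1.5) contributes its full rectangle (area 93.50 mm²); Merging all regions: only the 5.5×17 cube at (10, 1.5) is present, so the union is just that shape — area = 93.50 mm². So its area = 93.50 mm². Layer 54 (z = 15.12): the cube is present — its section is the full 28.5×28 rectangle (area 798.00 mm²); the cylinder at (8.5, 13.5): section is a regular 12-gon, circumradius r=2.5 (area = (12/2)·2.500²·sin(360°/12) = 18.75 mm²); the cylinder at (14, 0) does not reach this height (z outside [-0.5, 14.5]); After the difference (first − rest): starting from the 28.5×28 cube (798.00 mm²), the r=2.5 cylinder at (8.5, 13.5) lies wholly inside it (removes its full 18.75 mm² and its 15.53 mm outline becomes a hole wall) — area = 779.25 mm²; the 5.5×17 cube at (10, 1.5) contributes its full rectangle (area 93.50 mm²); Taking the union: the regions partially overlap — summed areas 872.75 mm² minus the doubly-counted overlap 90.98 mm² gives 781.77 mm² — area = 781.77 mm². So its area = 781.77 mm². Layer 54 is larger (781.77 vs 93.50 mm²).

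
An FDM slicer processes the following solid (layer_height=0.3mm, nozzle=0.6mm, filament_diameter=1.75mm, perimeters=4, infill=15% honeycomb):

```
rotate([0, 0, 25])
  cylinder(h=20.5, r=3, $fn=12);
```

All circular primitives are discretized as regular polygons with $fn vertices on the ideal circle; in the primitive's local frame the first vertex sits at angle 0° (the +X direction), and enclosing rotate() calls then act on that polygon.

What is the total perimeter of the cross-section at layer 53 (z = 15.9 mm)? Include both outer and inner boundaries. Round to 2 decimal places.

18.63 mm

At z = 15.9 mm: the r=3 cylinder contributes a regular 12-gon of circumradius 3 (perimeter = 2·12·3.000·sin(180°/12) = 18.63 mm); (whole slice rotated 25° about Z — lengths, areas and connectivity unchanged). Overall, the cross-section is a single solid region. Total boundary length (outer) = 18.63 mm.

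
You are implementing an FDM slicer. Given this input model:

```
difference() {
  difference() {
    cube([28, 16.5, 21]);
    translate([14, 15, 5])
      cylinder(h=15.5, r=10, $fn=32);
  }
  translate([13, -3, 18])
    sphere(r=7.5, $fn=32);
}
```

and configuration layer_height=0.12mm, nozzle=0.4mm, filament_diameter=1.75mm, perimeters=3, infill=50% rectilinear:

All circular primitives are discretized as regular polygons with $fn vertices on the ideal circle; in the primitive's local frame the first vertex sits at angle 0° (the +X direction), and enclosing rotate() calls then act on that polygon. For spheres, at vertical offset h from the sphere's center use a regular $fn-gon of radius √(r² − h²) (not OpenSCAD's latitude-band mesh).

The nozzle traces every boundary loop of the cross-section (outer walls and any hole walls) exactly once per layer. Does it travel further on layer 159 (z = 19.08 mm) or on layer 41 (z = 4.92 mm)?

layer 159 (z = 19.08 mm)

Layer 159 (z = 19.08): the cube is present — its section is the full 28×16.5 rectangle (perimeter 89.00 mm); the r=10 cylinder at (14, 15) gives a regular 32-gon of circumradius 10 (constant along its height) (perimeter = 2·32·10.000·sin(180°/32) = 62.73 mm); After the difference (first − rest): starting from the 28×16.5 cube, the r=10 cylinder at (14, 15) partially overlaps it — only the 185.85 mm² overlap (of its 312.14 mm²) is removed, clipping the outline — boundary = 103.68 mm; the sphere at (13, -3): section is a regular 32-gon, circumradius = √(r²−h²) = √(7.5²−1.08²) = 7.422 (perimeter = 2·32·7.422·sin(180°/32) = 46.56 mm); Taking the first minus the rest: starting from that combined region, the r=7.5 sphere at (13, -3) partially overlaps it — only the 42.83 mm² overlap (of its 171.94 mm²) is removed, clipping the outline — boundary = 107.23 mm. So its perimeter = 107.23 mm. Layer 41 (z = 4.92): the cube (footprint 28×16.5) is included at this height (perimeter 89.00 mm); the cylinder at (14, 15) does not reach this height (z outside [5, 20.5]); After the difference (first − rest): none of the subtracted shapes is present at this height, so the 28×16.5 cube is unchanged — boundary = 89.00 mm; the sphere at (13, -3) does not reach this height (|z−center|=13.080 > r=7.5); Subtracting the remaining from the first: none of the subtracted shapes is present at this height, so that combined region is unchanged — boundary = 89.00 mm. So its perimeter = 89.00 mm. Layer 159 is larger (107.23 vs 89.00 mm).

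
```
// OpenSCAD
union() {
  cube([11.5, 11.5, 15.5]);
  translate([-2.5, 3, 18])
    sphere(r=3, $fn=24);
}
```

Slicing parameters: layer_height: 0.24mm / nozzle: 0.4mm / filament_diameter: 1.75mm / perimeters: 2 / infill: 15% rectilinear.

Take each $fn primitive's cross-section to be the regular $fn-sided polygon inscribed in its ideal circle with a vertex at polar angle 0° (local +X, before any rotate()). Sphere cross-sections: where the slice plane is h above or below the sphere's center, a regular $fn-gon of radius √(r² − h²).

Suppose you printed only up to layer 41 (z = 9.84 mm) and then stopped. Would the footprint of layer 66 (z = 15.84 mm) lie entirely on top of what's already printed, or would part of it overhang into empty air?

Compare the two slices. At z = 9.84: the cube is present — its section is the full 11.5×11.5 rectangle (area 132.25 mm²); the sphere at (-2.5, 3) is not intersected at this z (|z−center|=8.160 > r=3); Merging all regions: only the 11.5×11.5 cube is present, so the union is just that shape — area = 132.25 mm². At z = 15.84: the cube is absent (z outside [0, 15.5]); the r=3 sphere at (-2.5, 3) contributes a regular 24-gon of circumradius √(3²−2.16²) = 2.082 (area = (24/2)·2.082²·sin(360°/24) = 13.46 mm²); Merging all regions: only the r=3 sphere at (-2.5, 3) is present, so the union is just that shape — area = 13.46 mm². Checking containment: at z = 15.84 the cross-section extends beyond the z = 9.84 cross-section by about 13.46 mm².

part overhangs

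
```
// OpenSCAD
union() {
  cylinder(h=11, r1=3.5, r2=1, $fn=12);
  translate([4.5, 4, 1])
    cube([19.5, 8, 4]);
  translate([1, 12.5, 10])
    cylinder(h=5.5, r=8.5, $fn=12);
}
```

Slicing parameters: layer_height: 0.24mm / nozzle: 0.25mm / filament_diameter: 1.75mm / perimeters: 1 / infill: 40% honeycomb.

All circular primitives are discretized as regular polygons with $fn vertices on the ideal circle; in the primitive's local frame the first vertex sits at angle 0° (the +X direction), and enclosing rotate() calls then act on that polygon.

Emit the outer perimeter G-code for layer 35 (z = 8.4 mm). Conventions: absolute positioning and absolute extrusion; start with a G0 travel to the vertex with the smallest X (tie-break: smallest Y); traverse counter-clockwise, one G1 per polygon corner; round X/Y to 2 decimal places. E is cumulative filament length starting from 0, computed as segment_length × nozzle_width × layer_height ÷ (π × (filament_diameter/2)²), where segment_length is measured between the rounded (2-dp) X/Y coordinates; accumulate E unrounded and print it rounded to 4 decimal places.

G0 X-1.59 Y0.00 Z8.40
G1 X-1.38 Y-0.80 E0.0206
G1 X-0.80 Y-1.38 E0.0411
G1 X0.00 Y-1.59 E0.0617
G1 X0.80 Y-1.38 E0.0824
G1 X1.38 Y-0.80 E0.1028
G1 X1.59 Y0.00 E0.1235
G1 X1.38 Y0.80 E0.1441
G1 X0.80 Y1.38 E0.1645
G1 X0.00 Y1.59 E0.1852
G1 X-0.80 Y1.38 E0.2058
G1 X-1.38 Y0.80 E0.2263
G1 X-1.59 Y0.00 E0.2469

At z = 8.4 mm: the cone contributes a regular 12-gon of circumradius 1.591 (interpolated between r1=3.5 and r2=1 at t=0.764); the cube at (4.5, 4) does not reach this height (z outside [1, 5]); the cylinder at (1, 12.5) is not intersected at this z (z outside [10, 15.5]); Combining (union): only the cone is present, so the union is just that shape — 1 connected region. The outline is a single polygon with 12 vertices. Extrusion per mm of travel: 0.25 × 0.24 / (π × 0.875²) = 0.024945. Accumulating E over each segment gives final E = 0.2469.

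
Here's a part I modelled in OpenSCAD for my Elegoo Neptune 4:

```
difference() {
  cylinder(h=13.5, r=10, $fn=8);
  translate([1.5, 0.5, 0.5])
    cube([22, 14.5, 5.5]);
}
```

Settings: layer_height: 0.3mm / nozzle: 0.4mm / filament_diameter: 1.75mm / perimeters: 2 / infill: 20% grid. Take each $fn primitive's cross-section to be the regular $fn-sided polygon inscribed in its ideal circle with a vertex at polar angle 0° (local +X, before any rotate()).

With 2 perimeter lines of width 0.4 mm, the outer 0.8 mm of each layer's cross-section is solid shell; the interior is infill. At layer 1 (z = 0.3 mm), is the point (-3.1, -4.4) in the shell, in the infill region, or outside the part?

At z = 0.3 mm: the r=10 cylinder gives a regular 8-gon of circumradius 10 (constant along its height); the cube at (1.5, 0.5) is absent (z outside [0.5, 6]); Taking the first minus the rest: none of the subtracted shapes is present at this height, so the r=10 cylinder is unchanged — 1 connected region. Overall, the cross-section is a single solid region. The nearest boundary edge runs (-7.07, -7.07)→(-0.00, -10.00); distance from the point to it = 3.99 mm. The point is inside the cross-section and 3.99 mm from the nearest boundary — more than the 0.8 mm shell width (2 × 0.4), so it's in the infill interior.

infill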